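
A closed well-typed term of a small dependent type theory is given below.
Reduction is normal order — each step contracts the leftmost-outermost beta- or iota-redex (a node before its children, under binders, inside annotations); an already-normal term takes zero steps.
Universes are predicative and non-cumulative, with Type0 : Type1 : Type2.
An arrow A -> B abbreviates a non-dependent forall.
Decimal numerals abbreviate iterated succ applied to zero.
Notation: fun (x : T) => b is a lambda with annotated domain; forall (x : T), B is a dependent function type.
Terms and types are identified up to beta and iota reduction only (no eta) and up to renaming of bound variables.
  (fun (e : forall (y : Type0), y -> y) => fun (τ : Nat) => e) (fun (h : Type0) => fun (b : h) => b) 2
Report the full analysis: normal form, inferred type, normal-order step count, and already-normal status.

reduced normal form:
  fun (e : Type0) => fun (y : e) => y
inferred type:
  forall (e : Type0), e -> e
normal-order step count: 2
started in normal form: no
first contracted redex: a beta-redex


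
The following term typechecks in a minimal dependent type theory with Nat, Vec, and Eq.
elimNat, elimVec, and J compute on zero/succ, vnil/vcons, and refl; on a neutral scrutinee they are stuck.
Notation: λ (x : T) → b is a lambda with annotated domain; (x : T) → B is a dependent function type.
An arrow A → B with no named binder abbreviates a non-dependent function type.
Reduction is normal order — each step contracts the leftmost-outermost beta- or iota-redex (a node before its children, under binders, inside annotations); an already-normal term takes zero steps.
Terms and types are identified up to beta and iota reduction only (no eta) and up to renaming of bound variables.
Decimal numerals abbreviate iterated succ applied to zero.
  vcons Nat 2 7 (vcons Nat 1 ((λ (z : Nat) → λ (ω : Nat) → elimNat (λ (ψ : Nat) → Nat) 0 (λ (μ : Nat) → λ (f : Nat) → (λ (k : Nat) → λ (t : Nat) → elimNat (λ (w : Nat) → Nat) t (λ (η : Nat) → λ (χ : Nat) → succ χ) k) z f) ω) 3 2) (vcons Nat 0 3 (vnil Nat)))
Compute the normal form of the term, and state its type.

normal form:
  vcons Nat 2 7 (vcons Nat 1 6 (vcons Nat 0 3 (vnil Nat)))
inferred type:
  Vec Nat 3
observation: reduction starts at a beta-redex, and 33 normal-order steps reach the normal form.


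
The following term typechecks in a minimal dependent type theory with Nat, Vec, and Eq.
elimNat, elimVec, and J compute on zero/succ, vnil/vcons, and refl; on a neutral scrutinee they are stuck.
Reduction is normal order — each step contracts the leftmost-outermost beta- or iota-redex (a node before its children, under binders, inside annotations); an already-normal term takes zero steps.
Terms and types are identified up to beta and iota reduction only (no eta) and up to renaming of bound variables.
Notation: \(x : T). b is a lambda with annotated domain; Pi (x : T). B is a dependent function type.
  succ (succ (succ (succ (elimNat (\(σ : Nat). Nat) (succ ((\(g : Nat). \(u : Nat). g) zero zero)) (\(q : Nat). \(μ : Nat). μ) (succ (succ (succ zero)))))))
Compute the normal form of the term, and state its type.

reduced normal form:
  succ (succ (succ (succ (succ zero))))
inferred type:
  Nat
observation: normalization takes exactly 12 steps under the normal-order strategy.


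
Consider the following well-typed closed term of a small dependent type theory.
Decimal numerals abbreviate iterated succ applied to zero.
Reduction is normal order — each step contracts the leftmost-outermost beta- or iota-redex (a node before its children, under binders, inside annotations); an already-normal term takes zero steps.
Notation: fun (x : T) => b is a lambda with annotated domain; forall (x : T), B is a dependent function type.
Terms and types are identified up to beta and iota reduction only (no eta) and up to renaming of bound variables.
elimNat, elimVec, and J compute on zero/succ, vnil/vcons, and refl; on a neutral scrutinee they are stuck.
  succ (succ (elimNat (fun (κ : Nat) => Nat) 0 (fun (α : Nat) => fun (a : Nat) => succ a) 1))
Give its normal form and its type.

reduced normal form:
  3
the term's type:
  Nat
observation: reduction starts at an elimNat iota-redex, and 4 normal-order steps reach the normal form.


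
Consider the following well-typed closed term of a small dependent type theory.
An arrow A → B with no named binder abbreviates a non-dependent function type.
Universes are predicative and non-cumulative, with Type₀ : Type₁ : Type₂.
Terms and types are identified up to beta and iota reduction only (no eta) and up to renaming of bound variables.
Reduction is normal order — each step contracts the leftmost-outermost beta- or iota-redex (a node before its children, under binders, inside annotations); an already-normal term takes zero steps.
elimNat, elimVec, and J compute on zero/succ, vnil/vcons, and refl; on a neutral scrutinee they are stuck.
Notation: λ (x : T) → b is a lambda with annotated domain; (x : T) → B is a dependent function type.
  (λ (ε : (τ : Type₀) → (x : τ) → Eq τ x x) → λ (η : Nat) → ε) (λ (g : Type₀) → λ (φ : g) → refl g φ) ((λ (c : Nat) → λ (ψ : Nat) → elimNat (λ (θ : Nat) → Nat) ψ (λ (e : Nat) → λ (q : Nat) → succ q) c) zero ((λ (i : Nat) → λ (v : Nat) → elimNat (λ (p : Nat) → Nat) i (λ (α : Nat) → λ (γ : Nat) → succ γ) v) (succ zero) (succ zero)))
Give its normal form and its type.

resulting normal form:
  λ (ε : Type₀) → λ (τ : ε) → refl ε τ
inferred type:
  (ε : Type₀) → (τ : ε) → Eq ε τ τ
observation: contracting a beta-redex first, the term normalizes in 2 steps.


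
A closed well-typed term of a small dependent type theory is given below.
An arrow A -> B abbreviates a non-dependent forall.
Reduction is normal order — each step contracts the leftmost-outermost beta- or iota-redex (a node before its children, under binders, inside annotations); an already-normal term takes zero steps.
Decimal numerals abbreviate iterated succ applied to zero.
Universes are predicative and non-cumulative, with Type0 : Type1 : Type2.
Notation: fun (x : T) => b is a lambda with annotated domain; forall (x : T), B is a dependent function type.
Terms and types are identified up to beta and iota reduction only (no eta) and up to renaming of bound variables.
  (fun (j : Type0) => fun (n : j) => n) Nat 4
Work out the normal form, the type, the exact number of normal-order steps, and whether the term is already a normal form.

normal form:
  4
type:
  Nat
normal-order step count: 2
already normal: no
first redex: a beta-redex


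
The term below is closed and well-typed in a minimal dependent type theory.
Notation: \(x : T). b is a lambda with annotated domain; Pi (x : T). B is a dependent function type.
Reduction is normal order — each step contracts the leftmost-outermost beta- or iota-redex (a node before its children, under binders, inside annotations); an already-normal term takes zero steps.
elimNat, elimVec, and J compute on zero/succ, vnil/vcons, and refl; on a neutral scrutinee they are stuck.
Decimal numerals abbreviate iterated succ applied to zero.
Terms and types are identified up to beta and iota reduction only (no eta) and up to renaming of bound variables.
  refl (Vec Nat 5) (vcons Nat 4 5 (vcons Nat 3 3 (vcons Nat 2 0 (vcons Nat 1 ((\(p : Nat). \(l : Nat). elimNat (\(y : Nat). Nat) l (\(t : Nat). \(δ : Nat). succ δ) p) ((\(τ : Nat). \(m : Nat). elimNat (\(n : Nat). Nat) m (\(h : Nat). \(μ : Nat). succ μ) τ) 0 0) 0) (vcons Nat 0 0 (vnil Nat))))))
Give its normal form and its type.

normal form:
  refl (Vec Nat 5) (vcons Nat 4 5 (vcons Nat 3 3 (vcons Nat 2 0 (vcons Nat 1 0 (vcons Nat 0 0 (vnil Nat))))))
the term's type:
  Eq (Vec Nat 5) (vcons Nat 4 5 (vcons Nat 3 3 (vcons Nat 2 0 (vcons Nat 1 0 (vcons Nat 0 0 (vnil Nat)))))) (vcons Nat 4 5 (vcons Nat 3 3 (vcons Nat 2 0 (vcons Nat 1 0 (vcons Nat 0 0 (vnil Nat))))))


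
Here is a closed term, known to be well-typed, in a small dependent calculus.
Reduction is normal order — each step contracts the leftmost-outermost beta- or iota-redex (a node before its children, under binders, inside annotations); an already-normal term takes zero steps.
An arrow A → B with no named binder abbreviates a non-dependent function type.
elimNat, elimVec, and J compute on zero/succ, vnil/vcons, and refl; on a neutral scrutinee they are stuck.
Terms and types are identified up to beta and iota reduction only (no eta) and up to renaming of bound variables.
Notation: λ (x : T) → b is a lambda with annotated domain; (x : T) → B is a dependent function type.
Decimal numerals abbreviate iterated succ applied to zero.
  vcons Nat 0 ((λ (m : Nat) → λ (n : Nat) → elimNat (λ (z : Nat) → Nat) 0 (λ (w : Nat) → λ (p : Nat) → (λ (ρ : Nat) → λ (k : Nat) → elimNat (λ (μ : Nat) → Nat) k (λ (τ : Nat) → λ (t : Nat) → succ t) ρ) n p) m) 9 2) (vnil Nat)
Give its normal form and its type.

normal form:
  vcons Nat 0 18 (vnil Nat)
inferred type:
  Vec Nat 1


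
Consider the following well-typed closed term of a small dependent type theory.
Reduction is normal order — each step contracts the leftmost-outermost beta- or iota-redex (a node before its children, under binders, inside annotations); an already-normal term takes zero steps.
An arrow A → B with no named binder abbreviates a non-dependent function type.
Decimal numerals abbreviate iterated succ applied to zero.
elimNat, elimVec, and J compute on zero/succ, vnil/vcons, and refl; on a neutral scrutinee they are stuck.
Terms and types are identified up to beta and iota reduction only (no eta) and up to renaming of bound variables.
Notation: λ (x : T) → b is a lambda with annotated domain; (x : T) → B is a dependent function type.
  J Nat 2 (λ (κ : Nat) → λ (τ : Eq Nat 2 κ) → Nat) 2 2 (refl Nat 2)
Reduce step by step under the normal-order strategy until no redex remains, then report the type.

normal-order reduction:
  J Nat 2 (λ (κ : Nat) → λ (τ : Eq Nat 2 κ) → Nat) 2 2 (refl Nat 2)
  ~> 2
the term's type:
  Nat


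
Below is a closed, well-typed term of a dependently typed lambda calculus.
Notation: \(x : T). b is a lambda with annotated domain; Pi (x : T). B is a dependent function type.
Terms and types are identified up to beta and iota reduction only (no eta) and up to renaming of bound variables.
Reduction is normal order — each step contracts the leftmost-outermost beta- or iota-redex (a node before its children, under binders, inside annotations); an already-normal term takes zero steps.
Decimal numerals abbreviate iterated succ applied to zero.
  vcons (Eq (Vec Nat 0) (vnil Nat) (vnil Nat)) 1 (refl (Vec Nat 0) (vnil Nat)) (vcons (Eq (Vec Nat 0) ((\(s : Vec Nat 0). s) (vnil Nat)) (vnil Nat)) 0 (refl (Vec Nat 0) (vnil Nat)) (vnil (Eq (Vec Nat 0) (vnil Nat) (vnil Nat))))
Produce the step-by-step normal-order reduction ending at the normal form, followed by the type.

normal-order reduction sequence:
  vcons (Eq (Vec Nat 0) (vnil Nat) (vnil Nat)) 1 (refl (Vec Nat 0) (vnil Nat)) (vcons (Eq (Vec Nat 0) ((\(s : Vec Nat 0). s) (vnil Nat)) (vnil Nat)) 0 (refl (Vec Nat 0) (vnil Nat)) (vnil (Eq (Vec Nat 0) (vnil Nat) (vnil Nat))))
  ~> vcons (Eq (Vec Nat 0) (vnil Nat) (vnil Nat)) 1 (refl (Vec Nat 0) (vnil Nat)) (vcons (Eq (Vec Nat 0) (vnil Nat) (vnil Nat)) 0 (refl (Vec Nat 0) (vnil Nat)) (vnil (Eq (Vec Nat 0) (vnil Nat) (vnil Nat))))
the term's type:
  Vec (Eq (Vec Nat 0) (vnil Nat) (vnil Nat)) 2


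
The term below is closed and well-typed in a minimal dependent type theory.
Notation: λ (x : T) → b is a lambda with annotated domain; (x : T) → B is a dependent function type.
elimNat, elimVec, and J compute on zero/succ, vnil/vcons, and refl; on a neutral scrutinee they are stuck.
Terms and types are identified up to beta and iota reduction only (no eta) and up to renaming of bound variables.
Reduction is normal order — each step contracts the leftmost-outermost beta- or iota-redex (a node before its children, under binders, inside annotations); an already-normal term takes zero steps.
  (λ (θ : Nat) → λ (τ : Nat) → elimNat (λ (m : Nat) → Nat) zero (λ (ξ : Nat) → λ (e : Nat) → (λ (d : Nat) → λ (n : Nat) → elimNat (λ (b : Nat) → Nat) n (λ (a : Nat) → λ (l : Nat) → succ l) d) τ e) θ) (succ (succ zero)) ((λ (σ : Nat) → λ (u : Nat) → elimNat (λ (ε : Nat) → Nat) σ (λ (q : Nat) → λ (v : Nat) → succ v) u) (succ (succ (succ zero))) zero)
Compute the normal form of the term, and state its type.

normal form:
  succ (succ (succ (succ (succ (succ zero)))))
type:
  Nat
observation: the term reaches its normal form after 39 normal-order steps.


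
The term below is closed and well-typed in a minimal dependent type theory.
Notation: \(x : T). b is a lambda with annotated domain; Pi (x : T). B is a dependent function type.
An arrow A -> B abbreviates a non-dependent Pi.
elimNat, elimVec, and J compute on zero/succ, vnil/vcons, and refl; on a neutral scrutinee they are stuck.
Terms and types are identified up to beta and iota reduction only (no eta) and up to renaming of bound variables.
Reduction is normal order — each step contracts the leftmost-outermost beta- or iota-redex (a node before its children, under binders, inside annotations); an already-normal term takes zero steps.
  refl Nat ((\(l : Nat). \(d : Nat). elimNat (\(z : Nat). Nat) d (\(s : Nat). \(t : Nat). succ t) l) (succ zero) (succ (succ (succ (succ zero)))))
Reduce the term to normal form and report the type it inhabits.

normal form:
  refl Nat (succ (succ (succ (succ (succ zero)))))
inferred type:
  Eq Nat (succ (succ (succ (succ (succ zero))))) (succ (succ (succ (succ (succ zero)))))


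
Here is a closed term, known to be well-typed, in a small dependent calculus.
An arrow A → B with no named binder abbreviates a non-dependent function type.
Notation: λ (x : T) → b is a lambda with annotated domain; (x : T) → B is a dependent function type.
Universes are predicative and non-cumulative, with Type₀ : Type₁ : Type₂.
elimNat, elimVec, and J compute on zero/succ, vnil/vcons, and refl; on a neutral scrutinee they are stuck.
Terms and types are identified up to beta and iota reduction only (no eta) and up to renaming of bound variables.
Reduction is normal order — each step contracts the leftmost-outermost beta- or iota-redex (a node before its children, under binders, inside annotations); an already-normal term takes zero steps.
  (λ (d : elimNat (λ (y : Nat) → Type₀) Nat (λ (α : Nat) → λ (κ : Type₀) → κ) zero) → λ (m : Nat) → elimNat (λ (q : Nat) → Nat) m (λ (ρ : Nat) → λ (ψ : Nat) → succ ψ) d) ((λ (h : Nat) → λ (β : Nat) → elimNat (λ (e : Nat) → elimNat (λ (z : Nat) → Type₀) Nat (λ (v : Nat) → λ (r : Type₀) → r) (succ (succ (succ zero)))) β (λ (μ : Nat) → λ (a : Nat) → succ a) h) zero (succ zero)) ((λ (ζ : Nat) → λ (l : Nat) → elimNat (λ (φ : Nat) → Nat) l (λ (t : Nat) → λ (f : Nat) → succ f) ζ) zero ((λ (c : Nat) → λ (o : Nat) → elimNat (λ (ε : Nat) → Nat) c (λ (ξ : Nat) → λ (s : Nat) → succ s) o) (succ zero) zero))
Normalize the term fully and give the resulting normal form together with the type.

normal form:
  succ (succ zero)
inferred type:
  Nat
observation: the term reaches its normal form after 15 normal-order steps.


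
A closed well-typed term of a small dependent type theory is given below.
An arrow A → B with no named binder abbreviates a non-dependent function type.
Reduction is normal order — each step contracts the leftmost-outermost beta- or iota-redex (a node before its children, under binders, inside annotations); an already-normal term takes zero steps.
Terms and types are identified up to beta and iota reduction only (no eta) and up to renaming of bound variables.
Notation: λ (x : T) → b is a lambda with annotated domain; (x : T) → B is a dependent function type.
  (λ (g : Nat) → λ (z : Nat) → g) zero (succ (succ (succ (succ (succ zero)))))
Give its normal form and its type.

normal form:
  zero
inferred type:
  Nat


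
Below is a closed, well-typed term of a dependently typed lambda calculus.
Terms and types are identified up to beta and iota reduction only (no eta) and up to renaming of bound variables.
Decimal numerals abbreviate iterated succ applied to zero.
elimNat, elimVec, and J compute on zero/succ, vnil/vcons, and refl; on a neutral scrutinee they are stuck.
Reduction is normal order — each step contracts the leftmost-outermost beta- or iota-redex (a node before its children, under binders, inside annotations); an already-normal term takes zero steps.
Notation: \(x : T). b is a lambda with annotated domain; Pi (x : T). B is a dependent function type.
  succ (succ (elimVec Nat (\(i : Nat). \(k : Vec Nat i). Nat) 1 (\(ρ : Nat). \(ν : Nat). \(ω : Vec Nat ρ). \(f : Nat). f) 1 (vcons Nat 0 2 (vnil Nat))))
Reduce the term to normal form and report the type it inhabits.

normal form:
  3
type:
  Nat


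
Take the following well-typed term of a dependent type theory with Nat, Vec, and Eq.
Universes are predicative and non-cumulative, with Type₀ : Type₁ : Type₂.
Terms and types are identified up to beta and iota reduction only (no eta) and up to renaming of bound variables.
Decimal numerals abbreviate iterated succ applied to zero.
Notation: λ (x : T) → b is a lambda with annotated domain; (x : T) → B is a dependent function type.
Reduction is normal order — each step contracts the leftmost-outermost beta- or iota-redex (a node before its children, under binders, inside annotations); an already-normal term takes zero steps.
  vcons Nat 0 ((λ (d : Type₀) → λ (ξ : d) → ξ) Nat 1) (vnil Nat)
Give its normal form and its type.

resulting normal form:
  vcons Nat 0 1 (vnil Nat)
the term's type:
  Vec Nat 1


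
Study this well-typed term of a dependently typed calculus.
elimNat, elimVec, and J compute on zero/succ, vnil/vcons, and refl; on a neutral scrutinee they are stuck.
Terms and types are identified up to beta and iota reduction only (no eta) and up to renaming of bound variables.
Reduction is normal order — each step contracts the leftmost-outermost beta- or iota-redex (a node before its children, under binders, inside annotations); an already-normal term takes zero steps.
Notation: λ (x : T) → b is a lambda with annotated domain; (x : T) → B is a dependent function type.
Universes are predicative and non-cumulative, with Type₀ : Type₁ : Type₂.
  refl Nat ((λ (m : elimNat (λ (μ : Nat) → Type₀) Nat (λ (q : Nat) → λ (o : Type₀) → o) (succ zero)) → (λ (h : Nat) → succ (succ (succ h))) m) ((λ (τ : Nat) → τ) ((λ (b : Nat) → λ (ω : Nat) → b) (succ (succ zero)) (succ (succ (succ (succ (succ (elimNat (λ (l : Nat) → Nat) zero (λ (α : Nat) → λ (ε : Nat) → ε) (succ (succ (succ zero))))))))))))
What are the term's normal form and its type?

resulting normal form:
  refl Nat (succ (succ (succ (succ (succ zero)))))
inferred type:
  Eq Nat (succ (succ (succ (succ (succ zero))))) (succ (succ (succ (succ (succ zero)))))


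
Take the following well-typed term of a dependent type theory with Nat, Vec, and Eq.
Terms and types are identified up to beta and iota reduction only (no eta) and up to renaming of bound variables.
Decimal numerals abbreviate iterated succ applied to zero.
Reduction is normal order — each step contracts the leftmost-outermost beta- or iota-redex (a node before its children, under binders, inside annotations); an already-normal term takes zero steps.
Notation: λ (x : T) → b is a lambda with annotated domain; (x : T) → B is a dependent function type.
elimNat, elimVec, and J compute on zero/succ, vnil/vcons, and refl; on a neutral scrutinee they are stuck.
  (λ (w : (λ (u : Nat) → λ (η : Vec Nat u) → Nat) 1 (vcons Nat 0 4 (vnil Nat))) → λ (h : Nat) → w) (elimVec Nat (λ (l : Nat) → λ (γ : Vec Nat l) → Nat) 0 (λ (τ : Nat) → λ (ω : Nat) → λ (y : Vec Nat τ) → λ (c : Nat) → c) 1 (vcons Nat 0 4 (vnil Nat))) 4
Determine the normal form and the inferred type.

resulting normal form:
  0
the term's type:
  Nat
observation: normalization takes exactly 8 steps under the normal-order strategy.


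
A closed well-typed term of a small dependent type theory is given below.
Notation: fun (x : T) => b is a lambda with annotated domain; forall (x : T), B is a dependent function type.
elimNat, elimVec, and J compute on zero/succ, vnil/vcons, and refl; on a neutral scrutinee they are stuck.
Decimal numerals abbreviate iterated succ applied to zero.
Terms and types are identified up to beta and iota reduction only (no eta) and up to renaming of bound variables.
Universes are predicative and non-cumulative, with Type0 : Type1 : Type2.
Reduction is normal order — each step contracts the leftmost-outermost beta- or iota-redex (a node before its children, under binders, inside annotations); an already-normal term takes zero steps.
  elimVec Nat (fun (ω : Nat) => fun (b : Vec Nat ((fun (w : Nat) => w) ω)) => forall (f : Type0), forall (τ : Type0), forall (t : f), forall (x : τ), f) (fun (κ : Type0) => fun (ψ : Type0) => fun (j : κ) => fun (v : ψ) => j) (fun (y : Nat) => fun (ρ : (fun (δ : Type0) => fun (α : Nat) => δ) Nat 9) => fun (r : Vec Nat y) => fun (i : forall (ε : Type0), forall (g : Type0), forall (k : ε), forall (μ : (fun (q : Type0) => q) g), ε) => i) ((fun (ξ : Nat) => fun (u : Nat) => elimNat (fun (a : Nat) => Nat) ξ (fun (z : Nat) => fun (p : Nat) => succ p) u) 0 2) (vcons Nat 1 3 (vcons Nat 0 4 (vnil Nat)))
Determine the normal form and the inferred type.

resulting normal form:
  fun (ω : Type0) => fun (b : Type0) => fun (w : ω) => fun (f : b) => w
inferred type:
  forall (ω : Type0), forall (b : Type0), forall (w : ω), forall (f : b), ω
observation: contracting an elimVec iota-redex first, the term normalizes in 11 steps.


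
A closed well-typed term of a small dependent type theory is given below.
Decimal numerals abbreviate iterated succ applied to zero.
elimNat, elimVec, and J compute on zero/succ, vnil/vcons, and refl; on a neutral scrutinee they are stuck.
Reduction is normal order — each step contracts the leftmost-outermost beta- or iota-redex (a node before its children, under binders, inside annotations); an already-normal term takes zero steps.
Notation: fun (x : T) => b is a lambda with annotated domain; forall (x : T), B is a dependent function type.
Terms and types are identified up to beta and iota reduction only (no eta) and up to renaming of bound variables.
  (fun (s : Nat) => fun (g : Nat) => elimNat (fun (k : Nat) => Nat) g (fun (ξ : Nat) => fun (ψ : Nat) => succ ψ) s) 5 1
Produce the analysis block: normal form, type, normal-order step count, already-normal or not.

reduced normal form:
  6
inferred type:
  Nat
reduction steps (normal order): 18
term was already normal: no
first redex: a beta-redex


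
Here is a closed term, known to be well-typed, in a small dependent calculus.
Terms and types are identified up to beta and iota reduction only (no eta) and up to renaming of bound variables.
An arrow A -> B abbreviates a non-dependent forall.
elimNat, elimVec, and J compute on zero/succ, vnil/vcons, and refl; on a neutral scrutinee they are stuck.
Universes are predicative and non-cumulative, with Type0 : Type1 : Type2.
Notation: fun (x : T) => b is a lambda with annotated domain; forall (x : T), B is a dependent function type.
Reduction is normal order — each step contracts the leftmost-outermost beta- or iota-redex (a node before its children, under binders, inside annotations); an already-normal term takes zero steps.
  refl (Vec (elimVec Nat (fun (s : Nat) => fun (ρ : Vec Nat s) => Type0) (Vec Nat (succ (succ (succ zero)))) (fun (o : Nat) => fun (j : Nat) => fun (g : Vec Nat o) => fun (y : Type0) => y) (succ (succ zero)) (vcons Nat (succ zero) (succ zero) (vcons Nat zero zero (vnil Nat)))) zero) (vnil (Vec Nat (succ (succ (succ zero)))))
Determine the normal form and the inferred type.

resulting normal form:
  refl (Vec (Vec Nat (succ (succ (succ zero)))) zero) (vnil (Vec Nat (succ (succ (succ zero)))))
the term's type:
  Eq (Vec (Vec Nat (succ (succ (succ zero)))) zero) (vnil (Vec Nat (succ (succ (succ zero))))) (vnil (Vec Nat (succ (succ (succ zero)))))


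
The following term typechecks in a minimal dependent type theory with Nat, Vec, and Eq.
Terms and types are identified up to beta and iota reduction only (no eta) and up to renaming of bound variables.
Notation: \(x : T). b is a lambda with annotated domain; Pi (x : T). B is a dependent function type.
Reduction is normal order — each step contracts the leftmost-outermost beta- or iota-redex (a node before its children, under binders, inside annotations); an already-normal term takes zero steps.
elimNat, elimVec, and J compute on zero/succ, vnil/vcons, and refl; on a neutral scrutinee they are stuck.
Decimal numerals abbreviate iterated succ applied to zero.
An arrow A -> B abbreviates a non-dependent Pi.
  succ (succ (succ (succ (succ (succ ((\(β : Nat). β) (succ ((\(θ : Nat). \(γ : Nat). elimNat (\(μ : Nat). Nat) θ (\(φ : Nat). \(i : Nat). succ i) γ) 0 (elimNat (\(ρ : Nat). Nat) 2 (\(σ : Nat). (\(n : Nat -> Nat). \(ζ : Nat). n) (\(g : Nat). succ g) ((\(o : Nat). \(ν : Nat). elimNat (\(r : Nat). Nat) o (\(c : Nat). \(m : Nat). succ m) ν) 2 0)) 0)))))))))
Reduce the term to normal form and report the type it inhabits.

reduced normal form:
  9
type:
  Nat
observation: 11 normal-order steps separate the term from its normal form.


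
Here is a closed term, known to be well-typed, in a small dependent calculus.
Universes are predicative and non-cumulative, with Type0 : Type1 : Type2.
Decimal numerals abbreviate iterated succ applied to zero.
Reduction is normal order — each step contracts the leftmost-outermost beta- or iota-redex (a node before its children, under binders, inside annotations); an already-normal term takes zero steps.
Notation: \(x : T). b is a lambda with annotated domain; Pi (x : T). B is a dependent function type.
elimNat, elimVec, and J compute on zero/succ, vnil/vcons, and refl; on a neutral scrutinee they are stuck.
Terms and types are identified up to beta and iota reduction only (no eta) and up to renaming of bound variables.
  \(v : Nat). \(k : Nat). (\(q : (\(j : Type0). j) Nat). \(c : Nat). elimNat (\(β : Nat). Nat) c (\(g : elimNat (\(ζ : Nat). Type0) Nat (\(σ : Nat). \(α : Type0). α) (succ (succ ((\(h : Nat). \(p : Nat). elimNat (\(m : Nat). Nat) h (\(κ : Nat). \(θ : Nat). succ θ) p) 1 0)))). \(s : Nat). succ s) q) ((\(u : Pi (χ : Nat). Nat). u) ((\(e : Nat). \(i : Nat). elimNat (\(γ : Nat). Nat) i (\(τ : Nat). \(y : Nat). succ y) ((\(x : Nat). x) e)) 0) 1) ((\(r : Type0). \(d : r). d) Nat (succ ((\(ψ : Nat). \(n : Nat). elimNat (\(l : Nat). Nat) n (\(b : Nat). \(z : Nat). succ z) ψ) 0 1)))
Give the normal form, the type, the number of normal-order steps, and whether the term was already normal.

normal form:
  \(v : Nat). \(k : Nat). 3
type:
  Pi (v : Nat). Pi (k : Nat). Nat
steps to reach normal form (normal order): 29
term was already normal: no
first contracted redex: a beta-redex


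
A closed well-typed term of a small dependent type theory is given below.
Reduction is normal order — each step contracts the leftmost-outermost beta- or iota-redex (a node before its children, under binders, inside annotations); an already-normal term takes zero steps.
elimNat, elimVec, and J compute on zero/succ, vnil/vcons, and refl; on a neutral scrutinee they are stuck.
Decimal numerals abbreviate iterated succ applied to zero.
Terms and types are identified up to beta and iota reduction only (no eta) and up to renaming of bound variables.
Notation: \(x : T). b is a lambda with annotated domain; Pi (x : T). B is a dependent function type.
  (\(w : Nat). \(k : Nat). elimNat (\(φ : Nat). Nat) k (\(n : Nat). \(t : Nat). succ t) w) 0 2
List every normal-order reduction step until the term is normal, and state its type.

reduction (normal order):
  (\(w : Nat). \(k : Nat). elimNat (\(φ : Nat). Nat) k (\(n : Nat). \(t : Nat). succ t) w) 0 2
  ~> (\(w : Nat). elimNat (\(k : Nat). Nat) w (\(φ : Nat). \(n : Nat). succ n) 0) 2
  ~> elimNat (\(w : Nat). Nat) 2 (\(k : Nat). \(φ : Nat). succ φ) 0
  ~> 2
inferred type:
  Nat


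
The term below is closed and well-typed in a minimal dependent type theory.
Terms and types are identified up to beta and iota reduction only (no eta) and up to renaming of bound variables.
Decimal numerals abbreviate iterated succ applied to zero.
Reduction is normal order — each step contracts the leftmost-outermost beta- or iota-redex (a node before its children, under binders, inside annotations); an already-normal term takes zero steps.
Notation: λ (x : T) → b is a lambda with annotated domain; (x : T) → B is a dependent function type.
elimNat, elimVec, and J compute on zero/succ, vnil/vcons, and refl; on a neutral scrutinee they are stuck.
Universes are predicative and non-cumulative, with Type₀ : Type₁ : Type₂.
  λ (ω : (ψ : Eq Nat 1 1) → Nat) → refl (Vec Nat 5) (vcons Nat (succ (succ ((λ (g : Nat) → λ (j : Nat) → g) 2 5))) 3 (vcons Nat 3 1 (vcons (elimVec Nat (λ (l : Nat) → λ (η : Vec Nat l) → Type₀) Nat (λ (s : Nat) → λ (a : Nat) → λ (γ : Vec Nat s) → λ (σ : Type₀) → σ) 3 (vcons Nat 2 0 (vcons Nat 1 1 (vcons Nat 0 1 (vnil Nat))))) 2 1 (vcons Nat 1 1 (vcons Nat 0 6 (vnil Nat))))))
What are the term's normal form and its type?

reduced normal form:
  λ (ω : (ψ : Eq Nat 1 1) → Nat) → refl (Vec Nat 5) (vcons Nat 4 3 (vcons Nat 3 1 (vcons Nat 2 1 (vcons Nat 1 1 (vcons Nat 0 6 (vnil Nat))))))
inferred type:
  (ω : (ψ : Eq Nat 1 1) → Nat) → Eq (Vec Nat 5) (vcons Nat 4 3 (vcons Nat 3 1 (vcons Nat 2 1 (vcons Nat 1 1 (vcons Nat 0 6 (vnil Nat)))))) (vcons Nat 4 3 (vcons Nat 3 1 (vcons Nat 2 1 (vcons Nat 1 1 (vcons Nat 0 6 (vnil Nat))))))
observation: normalization takes exactly 18 steps under the normal-order strategy.


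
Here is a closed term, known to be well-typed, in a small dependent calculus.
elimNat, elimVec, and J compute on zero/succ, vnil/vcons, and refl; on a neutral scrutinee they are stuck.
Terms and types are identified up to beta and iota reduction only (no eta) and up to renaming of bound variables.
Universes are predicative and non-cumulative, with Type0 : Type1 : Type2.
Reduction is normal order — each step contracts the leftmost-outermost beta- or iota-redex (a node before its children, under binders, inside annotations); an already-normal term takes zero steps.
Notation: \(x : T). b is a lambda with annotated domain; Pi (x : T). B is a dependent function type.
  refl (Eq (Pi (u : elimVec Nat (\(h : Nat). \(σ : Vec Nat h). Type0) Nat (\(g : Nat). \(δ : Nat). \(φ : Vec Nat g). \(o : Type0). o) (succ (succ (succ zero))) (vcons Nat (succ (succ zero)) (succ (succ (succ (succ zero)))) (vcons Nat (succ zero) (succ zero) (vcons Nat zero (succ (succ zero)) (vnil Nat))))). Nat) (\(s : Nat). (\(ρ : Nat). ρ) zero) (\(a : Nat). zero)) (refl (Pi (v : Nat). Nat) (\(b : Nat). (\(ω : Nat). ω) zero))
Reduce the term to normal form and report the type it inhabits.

resulting normal form:
  refl (Eq (Pi (u : Nat). Nat) (\(h : Nat). zero) (\(σ : Nat). zero)) (refl (Pi (g : Nat). Nat) (\(δ : Nat). zero))
the term's type:
  Eq (Eq (Pi (u : Nat). Nat) (\(h : Nat). zero) (\(σ : Nat). zero)) (refl (Pi (g : Nat). Nat) (\(δ : Nat). zero)) (refl (Pi (φ : Nat). Nat) (\(o : Nat). zero))
observation: the leftmost-outermost redex is an elimVec iota-redex, and normalization takes 18 steps.


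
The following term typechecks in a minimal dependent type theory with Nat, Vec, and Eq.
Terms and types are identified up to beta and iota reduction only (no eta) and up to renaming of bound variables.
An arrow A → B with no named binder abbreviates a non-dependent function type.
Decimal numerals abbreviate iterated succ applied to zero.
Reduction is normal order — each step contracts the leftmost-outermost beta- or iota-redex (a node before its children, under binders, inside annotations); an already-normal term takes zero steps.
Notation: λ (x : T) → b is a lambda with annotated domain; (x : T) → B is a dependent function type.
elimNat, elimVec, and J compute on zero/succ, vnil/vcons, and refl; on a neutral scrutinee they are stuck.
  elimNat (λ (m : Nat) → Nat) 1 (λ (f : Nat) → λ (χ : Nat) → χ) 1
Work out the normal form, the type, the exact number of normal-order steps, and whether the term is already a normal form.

resulting normal form:
  1
inferred type:
  Nat
reduction steps (normal order): 4
started in normal form: no
first contracted redex: an elimNat iota-redex


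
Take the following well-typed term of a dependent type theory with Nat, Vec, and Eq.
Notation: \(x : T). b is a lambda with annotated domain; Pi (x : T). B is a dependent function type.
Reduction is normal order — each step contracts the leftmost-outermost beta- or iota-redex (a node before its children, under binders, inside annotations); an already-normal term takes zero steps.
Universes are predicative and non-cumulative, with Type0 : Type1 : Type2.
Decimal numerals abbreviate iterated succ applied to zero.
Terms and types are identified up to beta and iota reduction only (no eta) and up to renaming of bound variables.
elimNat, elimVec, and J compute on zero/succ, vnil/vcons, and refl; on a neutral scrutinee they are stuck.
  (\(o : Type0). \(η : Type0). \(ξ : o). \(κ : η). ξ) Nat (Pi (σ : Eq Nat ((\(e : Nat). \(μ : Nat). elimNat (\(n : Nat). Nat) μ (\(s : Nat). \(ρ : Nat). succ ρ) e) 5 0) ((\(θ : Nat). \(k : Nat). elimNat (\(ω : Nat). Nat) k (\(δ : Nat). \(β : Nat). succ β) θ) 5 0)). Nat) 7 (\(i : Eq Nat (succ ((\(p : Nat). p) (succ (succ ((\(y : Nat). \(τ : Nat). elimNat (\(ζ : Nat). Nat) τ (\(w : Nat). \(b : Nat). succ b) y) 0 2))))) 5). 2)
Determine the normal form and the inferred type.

reduced normal form:
  7
inferred type:
  Nat


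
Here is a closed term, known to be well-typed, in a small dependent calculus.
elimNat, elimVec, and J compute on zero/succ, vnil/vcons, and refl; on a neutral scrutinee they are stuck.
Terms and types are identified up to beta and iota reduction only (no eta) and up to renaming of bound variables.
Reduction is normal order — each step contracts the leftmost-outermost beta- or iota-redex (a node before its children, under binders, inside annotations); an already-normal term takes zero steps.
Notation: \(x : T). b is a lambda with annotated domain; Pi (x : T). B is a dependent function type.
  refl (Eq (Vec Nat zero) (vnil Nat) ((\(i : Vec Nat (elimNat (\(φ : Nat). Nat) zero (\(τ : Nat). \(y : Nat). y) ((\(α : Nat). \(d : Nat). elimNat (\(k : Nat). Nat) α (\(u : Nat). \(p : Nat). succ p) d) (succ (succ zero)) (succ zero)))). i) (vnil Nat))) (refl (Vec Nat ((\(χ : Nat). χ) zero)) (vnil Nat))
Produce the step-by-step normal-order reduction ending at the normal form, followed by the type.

normal-order reduction sequence:
  refl (Eq (Vec Nat zero) (vnil Nat) ((\(i : Vec Nat (elimNat (\(φ : Nat). Nat) zero (\(τ : Nat). \(y : Nat). y) ((\(α : Nat). \(d : Nat). elimNat (\(k : Nat). Nat) α (\(u : Nat). \(p : Nat). succ p) d) (succ (succ zero)) (succ zero)))). i) (vnil Nat))) (refl (Vec Nat ((\(χ : Nat). χ) zero)) (vnil Nat))
  ~> refl (Eq (Vec Nat zero) (vnil Nat) (vnil Nat)) (refl (Vec Nat ((\(i : Nat). i) zero)) (vnil Nat))
  ~> refl (Eq (Vec Nat zero) (vnil Nat) (vnil Nat)) (refl (Vec Nat zero) (vnil Nat))
inferred type:
  Eq (Eq (Vec Nat zero) (vnil Nat) (vnil Nat)) (refl (Vec Nat zero) (vnil Nat)) (refl (Vec Nat zero) (vnil Nat))


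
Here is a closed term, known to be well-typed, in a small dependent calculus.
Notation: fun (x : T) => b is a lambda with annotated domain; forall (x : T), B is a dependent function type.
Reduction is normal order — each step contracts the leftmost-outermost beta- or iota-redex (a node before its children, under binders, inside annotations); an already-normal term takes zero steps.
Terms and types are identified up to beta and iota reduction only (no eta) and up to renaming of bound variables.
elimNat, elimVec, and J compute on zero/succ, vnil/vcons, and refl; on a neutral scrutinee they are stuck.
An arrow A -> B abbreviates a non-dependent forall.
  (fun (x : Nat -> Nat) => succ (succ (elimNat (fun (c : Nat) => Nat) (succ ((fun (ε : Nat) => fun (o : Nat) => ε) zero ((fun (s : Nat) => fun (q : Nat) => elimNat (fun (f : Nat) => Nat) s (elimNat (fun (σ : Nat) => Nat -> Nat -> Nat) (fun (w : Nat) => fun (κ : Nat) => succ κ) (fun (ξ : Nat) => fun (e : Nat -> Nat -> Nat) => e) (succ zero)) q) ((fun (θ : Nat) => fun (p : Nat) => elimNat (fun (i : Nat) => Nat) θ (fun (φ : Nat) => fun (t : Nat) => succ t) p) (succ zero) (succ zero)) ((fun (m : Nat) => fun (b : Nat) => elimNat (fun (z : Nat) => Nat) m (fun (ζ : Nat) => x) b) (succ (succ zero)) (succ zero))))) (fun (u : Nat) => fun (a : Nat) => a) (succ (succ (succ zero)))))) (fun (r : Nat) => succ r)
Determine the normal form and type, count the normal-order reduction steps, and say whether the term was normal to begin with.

resulting normal form:
  succ (succ (succ zero))
the term's type:
  Nat
reduction steps (normal order): 13
term was already normal: no
first contracted redex: a beta-redex


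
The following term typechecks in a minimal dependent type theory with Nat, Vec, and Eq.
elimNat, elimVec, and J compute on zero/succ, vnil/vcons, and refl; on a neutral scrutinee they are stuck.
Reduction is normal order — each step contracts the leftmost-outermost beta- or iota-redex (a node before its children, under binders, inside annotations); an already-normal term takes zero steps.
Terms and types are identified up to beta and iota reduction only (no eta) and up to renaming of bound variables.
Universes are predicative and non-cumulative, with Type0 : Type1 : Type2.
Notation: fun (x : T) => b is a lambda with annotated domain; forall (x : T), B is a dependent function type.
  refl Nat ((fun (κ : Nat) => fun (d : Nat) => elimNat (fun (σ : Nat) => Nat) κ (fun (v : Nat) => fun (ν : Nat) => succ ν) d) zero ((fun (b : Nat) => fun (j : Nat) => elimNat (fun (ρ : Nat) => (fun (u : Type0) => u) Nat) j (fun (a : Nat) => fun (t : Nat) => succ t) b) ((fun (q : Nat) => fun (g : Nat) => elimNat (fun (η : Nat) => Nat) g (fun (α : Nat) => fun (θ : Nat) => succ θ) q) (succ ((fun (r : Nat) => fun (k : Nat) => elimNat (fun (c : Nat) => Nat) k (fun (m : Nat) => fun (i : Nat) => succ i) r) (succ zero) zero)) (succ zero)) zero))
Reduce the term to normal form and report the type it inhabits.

resulting normal form:
  refl Nat (succ (succ (succ zero)))
type:
  Eq Nat (succ (succ (succ zero))) (succ (succ (succ zero)))


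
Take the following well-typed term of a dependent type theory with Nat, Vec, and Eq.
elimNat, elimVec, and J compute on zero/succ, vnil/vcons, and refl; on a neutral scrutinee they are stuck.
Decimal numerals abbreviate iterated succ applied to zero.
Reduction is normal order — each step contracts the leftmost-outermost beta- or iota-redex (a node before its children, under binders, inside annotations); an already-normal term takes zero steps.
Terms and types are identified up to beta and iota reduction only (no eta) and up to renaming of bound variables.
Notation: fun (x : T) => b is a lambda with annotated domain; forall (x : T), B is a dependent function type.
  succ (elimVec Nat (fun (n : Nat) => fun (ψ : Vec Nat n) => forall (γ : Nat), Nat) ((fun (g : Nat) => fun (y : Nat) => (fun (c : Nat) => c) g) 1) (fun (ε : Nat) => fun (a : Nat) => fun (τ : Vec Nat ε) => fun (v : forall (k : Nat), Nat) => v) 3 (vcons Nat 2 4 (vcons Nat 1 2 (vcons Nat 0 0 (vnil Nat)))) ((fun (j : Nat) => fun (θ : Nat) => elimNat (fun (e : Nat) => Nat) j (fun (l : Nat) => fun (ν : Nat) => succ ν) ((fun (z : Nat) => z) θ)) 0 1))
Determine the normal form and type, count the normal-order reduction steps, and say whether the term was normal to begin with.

resulting normal form:
  2
the term's type:
  Nat
normal-order step count: 19
already normal: no
first contracted redex: an elimVec iota-redex
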